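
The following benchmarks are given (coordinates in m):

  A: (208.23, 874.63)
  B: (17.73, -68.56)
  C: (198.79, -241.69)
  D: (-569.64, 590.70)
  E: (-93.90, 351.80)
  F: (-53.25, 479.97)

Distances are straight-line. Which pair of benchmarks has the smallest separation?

Pairwise distances:
A–B: 962.24 m
A–C: 1116.36 m
A–D: 828.07 m
A–E: 603.85 m
A–F: 473.42 m
B–C: 250.51 m
B–D: 882.97 m
B–E: 434.93 m
B–F: 553.10 m
C–D: 1132.85 m
C–E: 661.74 m
C–F: 764.41 m
D–E: 532.35 m
D–F: 528.13 m
E–F: 134.46 m
Closest pair: E–F at 134.46 m.

E and F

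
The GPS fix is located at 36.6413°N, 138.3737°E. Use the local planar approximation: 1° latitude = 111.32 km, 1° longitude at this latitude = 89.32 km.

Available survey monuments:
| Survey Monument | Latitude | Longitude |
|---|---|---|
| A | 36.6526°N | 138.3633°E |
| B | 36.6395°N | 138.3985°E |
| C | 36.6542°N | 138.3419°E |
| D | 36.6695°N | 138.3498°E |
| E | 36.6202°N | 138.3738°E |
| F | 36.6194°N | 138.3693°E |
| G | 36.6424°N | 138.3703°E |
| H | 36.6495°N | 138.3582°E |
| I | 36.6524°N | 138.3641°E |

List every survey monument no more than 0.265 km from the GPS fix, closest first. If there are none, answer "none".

Distances from 36.6413°N, 138.3737°E:
A: √((0.0113·111.32)² + (-0.0104·89.32)²) = √(1.582353 + 0.862907) = 1.5637 km
B: √((-0.0018·111.32)² + (0.0248·89.32)²) = √(0.040151 + 4.906827) = 2.2242 km
C: √((0.0129·111.32)² + (-0.0318·89.32)²) = √(2.062176 + 8.067736) = 3.1828 km
D: √((0.0282·111.32)² + (-0.0239·89.32)²) = √(9.854727 + 4.557149) = 3.7963 km
E: √((-0.0211·111.32)² + (0.0001·89.32)²) = √(5.517106 + 0.000080) = 2.3489 km
F: √((-0.0219·111.32)² + (-0.0044·89.32)²) = √(5.943395 + 0.154455) = 2.4694 km
G: √((0.0011·111.32)² + (-0.0034·89.32)²) = √(0.014994 + 0.092226) = 0.3274 km
H: √((0.0082·111.32)² + (-0.0155·89.32)²) = √(0.833248 + 1.916729) = 1.6583 km
I: √((0.0111·111.32)² + (-0.0096·89.32)²) = √(1.526836 + 0.735258) = 1.5040 km
Threshold 0.265 km: none within range.

none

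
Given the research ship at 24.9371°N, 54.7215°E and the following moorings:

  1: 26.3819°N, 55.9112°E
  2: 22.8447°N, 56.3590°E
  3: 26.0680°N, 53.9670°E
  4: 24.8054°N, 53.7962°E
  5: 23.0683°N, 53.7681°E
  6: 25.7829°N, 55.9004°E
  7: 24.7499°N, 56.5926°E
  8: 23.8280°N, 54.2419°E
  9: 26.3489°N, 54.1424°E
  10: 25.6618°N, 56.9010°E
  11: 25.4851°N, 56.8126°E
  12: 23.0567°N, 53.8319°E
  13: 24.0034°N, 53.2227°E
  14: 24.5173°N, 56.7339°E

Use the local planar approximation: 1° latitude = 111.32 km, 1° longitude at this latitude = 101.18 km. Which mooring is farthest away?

2

Distances from 24.9371°N, 54.7215°E:
1: 200.8925 km
2: 285.8411 km
3: 147.2297 km
4: 94.7628 km
5: 229.3120 km
6: 151.9640 km
7: 190.4614 km
8: 132.6589 km
9: 167.7288 km
10: 234.8150 km
11: 220.1964 km
12: 227.8578 km
13: 183.8497 km
14: 208.9086 km
Maximum: 2 at 285.8411 km.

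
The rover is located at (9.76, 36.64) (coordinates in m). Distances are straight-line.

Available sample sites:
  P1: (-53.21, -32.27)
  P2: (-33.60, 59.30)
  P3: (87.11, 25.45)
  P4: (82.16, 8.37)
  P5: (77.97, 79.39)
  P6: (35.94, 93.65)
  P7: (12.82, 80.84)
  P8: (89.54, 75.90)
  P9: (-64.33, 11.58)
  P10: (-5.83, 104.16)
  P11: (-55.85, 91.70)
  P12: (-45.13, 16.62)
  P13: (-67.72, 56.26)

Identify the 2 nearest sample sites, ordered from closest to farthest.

P7, P2

Distances from (9.76, 36.64):
P1: √((-62.97)² + (-68.91)²) = √(3965.2209 + 4748.5881) = 93.35 m
P2: √((-43.36)² + (22.66)²) = √(1880.0896 + 513.4756) = 48.92 m
P3: √((77.35)² + (-11.19)²) = √(5983.0225 + 125.2161) = 78.16 m
P4: √((72.40)² + (-28.27)²) = √(5241.7600 + 799.1929) = 77.72 m
P5: √((68.21)² + (42.75)²) = √(4652.6041 + 1827.5625) = 80.50 m
P6: √((26.18)² + (57.01)²) = √(685.3924 + 3250.1401) = 62.73 m
P7: √((3.06)² + (44.20)²) = √(9.3636 + 1953.6400) = 44.31 m
P8: √((79.78)² + (39.26)²) = √(6364.8484 + 1541.3476) = 88.92 m
P9: √((-74.09)² + (-25.06)²) = √(5489.3281 + 628.0036) = 78.21 m
P10: √((-15.59)² + (67.52)²) = √(243.0481 + 4558.9504) = 69.30 m
P11: √((-65.61)² + (55.06)²) = √(4304.6721 + 3031.6036) = 85.65 m
P12: √((-54.89)² + (-20.02)²) = √(3012.9121 + 400.8004) = 58.43 m
P13: √((-77.48)² + (19.62)²) = √(6003.1504 + 384.9444) = 79.93 m
Sorted: P7 (44.31 m) < P2 (48.92 m) < P12 (58.43 m) < P6 (62.73 m) < …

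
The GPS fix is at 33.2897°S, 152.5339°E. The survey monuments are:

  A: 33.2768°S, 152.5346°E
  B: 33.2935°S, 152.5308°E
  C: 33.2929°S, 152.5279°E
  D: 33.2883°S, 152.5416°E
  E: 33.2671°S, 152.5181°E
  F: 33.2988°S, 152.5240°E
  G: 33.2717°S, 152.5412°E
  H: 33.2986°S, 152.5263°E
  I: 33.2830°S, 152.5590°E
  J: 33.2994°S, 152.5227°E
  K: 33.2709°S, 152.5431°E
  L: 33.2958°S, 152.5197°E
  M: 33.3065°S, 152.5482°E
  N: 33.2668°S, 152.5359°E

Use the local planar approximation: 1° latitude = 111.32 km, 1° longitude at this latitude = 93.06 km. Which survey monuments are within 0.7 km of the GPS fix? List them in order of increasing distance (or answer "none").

B, C

Distances from 33.2897°S, 152.5339°E:
A: √((0.0129·111.32)² + (0.0007·93.06)²) = √(2.062176 + 0.004243) = 1.4375 km
B: √((-0.0038·111.32)² + (-0.0031·93.06)²) = √(0.178943 + 0.083224) = 0.5120 km
C: √((-0.0032·111.32)² + (-0.0060·93.06)²) = √(0.126896 + 0.311766) = 0.6623 km
D: √((0.0014·111.32)² + (0.0077·93.06)²) = √(0.024289 + 0.513461) = 0.7333 km
E: √((0.0226·111.32)² + (-0.0158·93.06)²) = √(6.329411 + 2.161923) = 2.9140 km
F: √((-0.0091·111.32)² + (-0.0099·93.06)²) = √(1.026193 + 0.848783) = 1.3693 km
G: √((0.0180·111.32)² + (0.0073·93.06)²) = √(4.015054 + 0.461500) = 2.1158 km
H: √((-0.0089·111.32)² + (-0.0076·93.06)²) = √(0.981582 + 0.500211) = 1.2173 km
I: √((0.0067·111.32)² + (0.0251·93.06)²) = √(0.556283 + 5.455990) = 2.4520 km
J: √((-0.0097·111.32)² + (-0.0112·93.06)²) = √(1.165977 + 1.086331) = 1.5008 km
K: √((0.0188·111.32)² + (0.0092·93.06)²) = √(4.379879 + 0.732996) = 2.2612 km
L: √((-0.0061·111.32)² + (-0.0142·93.06)²) = √(0.461112 + 1.746235) = 1.4857 km
M: √((-0.0168·111.32)² + (0.0143·93.06)²) = √(3.497558 + 1.770917) = 2.2953 km
N: √((0.0229·111.32)² + (0.0020·93.06)²) = √(6.498563 + 0.034641) = 2.5560 km
Threshold 0.7 km: B (0.5120 km), C (0.6623 km) are within range.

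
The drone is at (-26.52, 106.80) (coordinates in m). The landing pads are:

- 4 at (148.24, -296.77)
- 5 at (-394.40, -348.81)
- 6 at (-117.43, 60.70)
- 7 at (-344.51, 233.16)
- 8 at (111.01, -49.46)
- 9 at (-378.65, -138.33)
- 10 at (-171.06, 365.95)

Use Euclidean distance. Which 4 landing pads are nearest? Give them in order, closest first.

Distances from (-26.52, 106.80):
4: √((174.76)² + (-403.57)²) = √(30541.0576 + 162868.7449) = 439.78 m
5: √((-367.88)² + (-455.61)²) = √(135335.6944 + 207580.4721) = 585.59 m
6: √((-90.91)² + (-46.10)²) = √(8264.6281 + 2125.2100) = 101.93 m
7: √((-317.99)² + (126.36)²) = √(101117.6401 + 15966.8496) = 342.18 m
8: √((137.53)² + (-156.26)²) = √(18914.5009 + 24417.1876) = 208.16 m
9: √((-352.13)² + (-245.13)²) = √(123995.5369 + 60088.7169) = 429.05 m
10: √((-144.54)² + (259.15)²) = √(20891.8116 + 67158.7225) = 296.73 m
Sorted: 6 (101.93 m) < 8 (208.16 m) < 10 (296.73 m) < 7 (342.18 m) < 9 (429.05 m) < 4 (439.78 m) < …

6, 8, 10, 7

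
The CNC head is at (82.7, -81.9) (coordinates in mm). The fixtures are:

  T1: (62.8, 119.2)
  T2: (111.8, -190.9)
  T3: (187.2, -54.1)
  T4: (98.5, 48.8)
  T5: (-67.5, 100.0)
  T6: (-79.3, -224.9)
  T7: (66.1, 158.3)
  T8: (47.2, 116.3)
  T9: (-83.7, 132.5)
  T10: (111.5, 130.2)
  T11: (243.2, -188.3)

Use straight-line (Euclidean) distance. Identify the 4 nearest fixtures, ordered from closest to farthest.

T3, T2, T4, T11

Distances from (82.7, -81.9):
T1: 202.1 mm
T2: 112.8 mm
T3: 108.1 mm
T4: 131.7 mm
T5: 235.9 mm
T6: 216.1 mm
T7: 240.8 mm
T8: 201.4 mm
T9: 271.4 mm
T10: 214.0 mm
T11: 192.6 mm
Sorted: T3 (108.1 mm) < T2 (112.8 mm) < T4 (131.7 mm) < T11 (192.6 mm) < T8 (201.4 mm) < T1 (202.1 mm) < …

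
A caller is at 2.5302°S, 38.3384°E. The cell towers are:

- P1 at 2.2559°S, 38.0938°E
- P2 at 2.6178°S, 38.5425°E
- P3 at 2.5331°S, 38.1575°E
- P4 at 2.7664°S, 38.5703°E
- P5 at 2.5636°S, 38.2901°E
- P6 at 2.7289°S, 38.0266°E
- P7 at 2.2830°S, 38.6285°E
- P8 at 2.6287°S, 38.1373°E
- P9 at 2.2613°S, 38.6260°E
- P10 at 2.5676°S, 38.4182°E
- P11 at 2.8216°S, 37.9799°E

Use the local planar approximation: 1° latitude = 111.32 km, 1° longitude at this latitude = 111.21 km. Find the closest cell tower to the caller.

Distances from 2.5302°S, 38.3384°E:
P1: 40.8942 km
P2: 24.7041 km
P3: 20.1205 km
P4: 36.8302 km
P5: 6.5327 km
P6: 41.1295 km
P7: 42.4040 km
P8: 24.9077 km
P9: 43.8066 km
P10: 9.8026 km
P11: 51.3983 km
Minimum: P5 at 6.5327 km.

P5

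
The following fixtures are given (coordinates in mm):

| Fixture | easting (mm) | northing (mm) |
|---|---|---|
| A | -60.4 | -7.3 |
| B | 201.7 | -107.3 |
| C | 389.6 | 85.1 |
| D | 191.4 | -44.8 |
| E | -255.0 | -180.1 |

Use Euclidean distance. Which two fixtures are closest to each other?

B and D

Pairwise distances:
B–D: 63.3 mm
C–D: 237.0 mm
A–D: 254.6 mm
A–E: 260.2 mm
B–C: 268.9 mm
A–B: 280.5 mm
A–C: 459.4 mm
B–E: 462.5 mm
D–E: 466.5 mm
C–E: 697.0 mm
Closest pair: B–D at 63.3 mm.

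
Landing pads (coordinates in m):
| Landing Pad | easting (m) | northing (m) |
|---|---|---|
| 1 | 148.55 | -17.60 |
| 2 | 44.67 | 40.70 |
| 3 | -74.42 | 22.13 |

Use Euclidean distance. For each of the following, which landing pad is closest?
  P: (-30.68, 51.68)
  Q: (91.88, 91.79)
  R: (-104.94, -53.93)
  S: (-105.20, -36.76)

P at (-30.68, 51.68):
  1: √((179.23)² + (-69.28)²) = √(32123.3929 + 4799.7184) = 192.15 m
  2: √((75.35)² + (-10.98)²) = √(5677.6225 + 120.5604) = 76.15 m
  3: √((-43.74)² + (-29.55)²) = √(1913.1876 + 873.2025) = 52.79 m
  → nearest: 3 (52.79 m)
Q at (91.88, 91.79):
  1: √((56.67)² + (-109.39)²) = √(3211.4889 + 11966.1721) = 123.20 m
  2: √((-47.21)² + (-51.09)²) = √(2228.7841 + 2610.1881) = 69.56 m
  3: √((-166.30)² + (-69.66)²) = √(27655.6900 + 4852.5156) = 180.30 m
  → nearest: 2 (69.56 m)
R at (-104.94, -53.93):
  1: √((253.49)² + (36.33)²) = √(64257.1801 + 1319.8689) = 256.08 m
  2: √((149.61)² + (94.63)²) = √(22383.1521 + 8954.8369) = 177.03 m
  3: √((30.52)² + (76.06)²) = √(931.4704 + 5785.1236) = 81.95 m
  → nearest: 3 (81.95 m)
S at (-105.20, -36.76):
  1: √((253.75)² + (19.16)²) = √(64389.0625 + 367.1056) = 254.47 m
  2: √((149.87)² + (77.46)²) = √(22461.0169 + 6000.0516) = 168.70 m
  3: √((30.78)² + (58.89)²) = √(947.4084 + 3468.0321) = 66.45 m
  → nearest: 3 (66.45 m)

P→3; Q→2; R→3; S→3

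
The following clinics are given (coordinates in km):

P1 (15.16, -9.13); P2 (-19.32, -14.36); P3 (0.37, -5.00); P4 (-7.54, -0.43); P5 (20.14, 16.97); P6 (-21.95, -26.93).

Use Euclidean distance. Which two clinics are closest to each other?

P3 and P4

Pairwise distances:
P1–P2: √((-34.48)² + (-5.23)²) = √(1188.8704 + 27.3529) = 34.87 km
P1–P3: √((-14.79)² + (4.13)²) = √(218.7441 + 17.0569) = 15.36 km
P1–P4: √((-22.70)² + (8.70)²) = √(515.2900 + 75.6900) = 24.31 km
P1–P5: √((4.98)² + (26.10)²) = √(24.8004 + 681.2100) = 26.57 km
P1–P6: √((-37.11)² + (-17.80)²) = √(1377.1521 + 316.8400) = 41.16 km
P2–P3: √((19.69)² + (9.36)²) = √(387.6961 + 87.6096) = 21.80 km
P2–P4: √((11.78)² + (13.93)²) = √(138.7684 + 194.0449) = 18.24 km
P2–P5: √((39.46)² + (31.33)²) = √(1557.0916 + 981.5689) = 50.39 km
P2–P6: √((-2.63)² + (-12.57)²) = √(6.9169 + 158.0049) = 12.84 km
P3–P4: √((-7.91)² + (4.57)²) = √(62.5681 + 20.8849) = 9.14 km
P3–P5: √((19.77)² + (21.97)²) = √(390.8529 + 482.6809) = 29.56 km
P3–P6: √((-22.32)² + (-21.93)²) = √(498.1824 + 480.9249) = 31.29 km
P4–P5: √((27.68)² + (17.40)²) = √(766.1824 + 302.7600) = 32.69 km
P4–P6: √((-14.41)² + (-26.50)²) = √(207.6481 + 702.2500) = 30.16 km
P5–P6: √((-42.09)² + (-43.90)²) = √(1771.5681 + 1927.2100) = 60.82 km
Closest pair: P3–P4 at 9.14 km.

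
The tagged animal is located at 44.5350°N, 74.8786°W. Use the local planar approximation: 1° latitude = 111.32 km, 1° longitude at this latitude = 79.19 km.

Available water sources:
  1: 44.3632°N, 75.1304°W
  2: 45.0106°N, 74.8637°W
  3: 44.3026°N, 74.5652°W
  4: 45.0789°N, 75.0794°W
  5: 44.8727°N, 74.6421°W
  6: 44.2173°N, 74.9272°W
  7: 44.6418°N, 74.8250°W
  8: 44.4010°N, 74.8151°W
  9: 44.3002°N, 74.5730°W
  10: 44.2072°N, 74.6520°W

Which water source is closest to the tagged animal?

7

Distances from 44.5350°N, 74.8786°W:
1: √((-0.1718·111.32)² + (-0.2518·79.19)²) = √(365.757057 + 397.605275) = 27.6290 km
2: √((0.4756·111.32)² + (0.0149·79.19)²) = √(2803.045111 + 1.392237) = 52.9569 km
3: √((-0.2324·111.32)² + (0.3134·79.19)²) = √(669.296637 + 615.940371) = 35.8502 km
4: √((0.5439·111.32)² + (-0.2008·79.19)²) = √(3665.932912 + 252.852995) = 62.6002 km
5: √((0.3377·111.32)² + (0.2365·79.19)²) = √(1413.215905 + 350.754278) = 41.9996 km
6: √((-0.3177·111.32)² + (-0.0486·79.19)²) = √(1250.779703 + 14.811984) = 35.5752 km
7: √((0.1068·111.32)² + (0.0536·79.19)²) = √(141.347750 + 18.016493) = 12.6240 km
8: √((-0.1340·111.32)² + (0.0635·79.19)²) = √(222.513309 + 25.286466) = 15.7417 km
9: √((-0.2348·111.32)² + (0.3056·79.19)²) = √(683.191698 + 585.662458) = 35.6210 km
10: √((-0.3278·111.32)² + (0.2266·79.19)²) = √(1331.570895 + 322.003429) = 40.6642 km
Minimum: 7 at 12.6240 km.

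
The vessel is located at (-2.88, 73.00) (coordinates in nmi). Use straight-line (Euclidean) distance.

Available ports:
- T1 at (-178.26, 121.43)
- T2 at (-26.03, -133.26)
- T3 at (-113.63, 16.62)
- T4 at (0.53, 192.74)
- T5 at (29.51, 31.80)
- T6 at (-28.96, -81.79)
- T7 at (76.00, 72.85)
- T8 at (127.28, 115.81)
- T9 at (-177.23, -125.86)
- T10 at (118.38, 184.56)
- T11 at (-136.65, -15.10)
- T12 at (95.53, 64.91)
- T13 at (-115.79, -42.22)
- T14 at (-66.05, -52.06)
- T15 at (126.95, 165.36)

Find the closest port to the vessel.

Distances from (-2.88, 73.00):
T1: 181.94 nmi
T2: 207.56 nmi
T3: 124.27 nmi
T4: 119.79 nmi
T5: 52.41 nmi
T6: 156.97 nmi
T7: 78.88 nmi
T8: 137.02 nmi
T9: 264.47 nmi
T10: 164.77 nmi
T11: 160.17 nmi
T12: 98.74 nmi
T13: 161.32 nmi
T14: 140.11 nmi
T15: 159.33 nmi
Minimum: T5 at 52.41 nmi.

T5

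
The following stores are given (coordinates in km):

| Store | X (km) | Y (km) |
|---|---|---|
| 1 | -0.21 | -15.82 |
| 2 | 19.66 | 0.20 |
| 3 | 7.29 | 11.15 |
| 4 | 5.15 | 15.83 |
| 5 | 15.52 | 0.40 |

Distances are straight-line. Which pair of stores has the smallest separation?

Pairwise distances:
2–5: 4.14 km
3–4: 5.15 km
3–5: 13.54 km
2–3: 16.52 km
4–5: 18.59 km
2–4: 21.33 km
1–5: 22.59 km
1–2: 25.52 km
1–3: 27.99 km
1–4: 32.10 km
Closest pair: 2–5 at 4.14 km.

2 and 5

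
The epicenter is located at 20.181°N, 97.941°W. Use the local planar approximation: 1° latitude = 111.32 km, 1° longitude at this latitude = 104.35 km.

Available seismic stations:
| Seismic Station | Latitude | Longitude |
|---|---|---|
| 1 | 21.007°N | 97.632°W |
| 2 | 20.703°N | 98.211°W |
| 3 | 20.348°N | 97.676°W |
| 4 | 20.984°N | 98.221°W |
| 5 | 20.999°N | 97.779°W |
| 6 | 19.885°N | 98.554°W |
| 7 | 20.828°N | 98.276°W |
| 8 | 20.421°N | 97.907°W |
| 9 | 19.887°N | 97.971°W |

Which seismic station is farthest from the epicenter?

1

Distances from 20.181°N, 97.941°W:
1: √((0.826·111.32)² + (0.309·104.35)²) = √(8454.86135 + 1039.68521) = 97.440 km
2: √((0.522·111.32)² + (-0.270·104.35)²) = √(3376.66053 + 793.80245) = 64.579 km
3: √((0.167·111.32)² + (0.265·104.35)²) = √(345.60446 + 764.67458) = 33.321 km
4: √((0.803·111.32)² + (-0.280·104.35)²) = √(7990.56495 + 853.69152) = 94.044 km
5: √((0.818·111.32)² + (0.162·104.35)²) = √(8291.87989 + 285.76888) = 92.616 km
6: √((-0.296·111.32)² + (-0.613·104.35)²) = √(1085.74995 + 4091.71952) = 71.955 km
7: √((0.647·111.32)² + (-0.335·104.35)²) = √(5187.46234 + 1222.00933) = 80.059 km
8: √((0.240·111.32)² + (0.034·104.35)²) = √(713.78740 + 12.58759) = 26.951 km
9: √((-0.294·111.32)² + (-0.030·104.35)²) = √(1071.12722 + 9.80003) = 32.877 km
Maximum: 1 at 97.440 km.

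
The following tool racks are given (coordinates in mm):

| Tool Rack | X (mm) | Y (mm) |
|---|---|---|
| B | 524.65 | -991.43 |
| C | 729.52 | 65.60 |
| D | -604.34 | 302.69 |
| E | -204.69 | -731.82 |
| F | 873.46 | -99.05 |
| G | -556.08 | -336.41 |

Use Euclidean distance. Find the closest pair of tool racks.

Pairwise distances:
B–C: 1076.70 mm
B–D: 1717.37 mm
B–E: 774.17 mm
B–F: 958.13 mm
B–G: 1263.74 mm
C–D: 1354.77 mm
C–E: 1228.26 mm
C–F: 218.70 mm
C–G: 1346.99 mm
D–E: 1109.02 mm
D–F: 1531.43 mm
D–G: 640.92 mm
E–F: 1250.12 mm
E–G: 528.98 mm
F–G: 1449.11 mm
Closest pair: C–F at 218.70 mm.

C and F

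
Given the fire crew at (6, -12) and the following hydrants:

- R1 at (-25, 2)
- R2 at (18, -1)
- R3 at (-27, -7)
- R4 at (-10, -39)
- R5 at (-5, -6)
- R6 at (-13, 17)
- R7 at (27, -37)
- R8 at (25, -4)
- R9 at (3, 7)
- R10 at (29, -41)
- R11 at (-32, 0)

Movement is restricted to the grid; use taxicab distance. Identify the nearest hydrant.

R5

Distances from (6, -12):
R1: |-31| + |14| = 31 + 14 = 45
R2: |12| + |11| = 12 + 11 = 23
R3: |-33| + |5| = 33 + 5 = 38
R4: |-16| + |-27| = 16 + 27 = 43
R5: |-11| + |6| = 11 + 6 = 17
R6: |-19| + |29| = 19 + 29 = 48
R7: |21| + |-25| = 21 + 25 = 46
R8: |19| + |8| = 19 + 8 = 27
R9: |-3| + |19| = 3 + 19 = 22
R10: |23| + |-29| = 23 + 29 = 52
R11: |-38| + |12| = 38 + 12 = 50
Minimum: R5 at 17.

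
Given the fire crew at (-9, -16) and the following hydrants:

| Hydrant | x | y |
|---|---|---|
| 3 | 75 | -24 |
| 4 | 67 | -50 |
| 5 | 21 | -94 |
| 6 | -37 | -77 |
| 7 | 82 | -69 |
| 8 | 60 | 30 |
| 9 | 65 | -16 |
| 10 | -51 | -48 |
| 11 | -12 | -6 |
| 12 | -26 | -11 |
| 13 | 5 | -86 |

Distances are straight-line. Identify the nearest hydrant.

11

Distances from (-9, -16):
3: √((84)² + (-8)²) = √(7056.000 + 64.000) = 84.4
4: √((76)² + (-34)²) = √(5776.000 + 1156.000) = 83.3
5: √((30)² + (-78)²) = √(900.000 + 6084.000) = 83.6
6: √((-28)² + (-61)²) = √(784.000 + 3721.000) = 67.1
7: √((91)² + (-53)²) = √(8281.000 + 2809.000) = 105.3
8: √((69)² + (46)²) = √(4761.000 + 2116.000) = 82.9
9: √((74)² + (0)²) = √(5476.000 + 0.000) = 74.0
10: √((-42)² + (-32)²) = √(1764.000 + 1024.000) = 52.8
11: √((-3)² + (10)²) = √(9.000 + 100.000) = 10.4
12: √((-17)² + (5)²) = √(289.000 + 25.000) = 17.7
13: √((14)² + (-70)²) = √(196.000 + 4900.000) = 71.4
Minimum: 11 at 10.4.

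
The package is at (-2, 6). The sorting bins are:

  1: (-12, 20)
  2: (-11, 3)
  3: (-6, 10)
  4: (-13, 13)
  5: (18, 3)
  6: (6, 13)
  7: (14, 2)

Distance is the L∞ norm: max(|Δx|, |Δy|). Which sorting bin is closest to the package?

Distances from (-2, 6):
1: 14
2: 9
3: 4
4: 11
5: 20
6: 8
7: 16
Minimum: 3 at 4.

3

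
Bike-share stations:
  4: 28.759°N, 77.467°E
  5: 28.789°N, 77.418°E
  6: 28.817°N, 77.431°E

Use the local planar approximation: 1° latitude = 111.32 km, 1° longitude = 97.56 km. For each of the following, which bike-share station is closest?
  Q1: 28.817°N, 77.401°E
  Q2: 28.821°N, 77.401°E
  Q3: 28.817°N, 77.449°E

Q1→6; Q2→6; Q3→6

Q1 at 28.817°N, 77.401°E:
  4: 9.119 km
  5: 3.531 km
  6: 2.927 km
  → nearest: 6 (2.927 km)
Q2 at 28.821°N, 77.401°E:
  4: 9.439 km
  5: 3.929 km
  6: 2.960 km
  → nearest: 6 (2.960 km)
Q3 at 28.817°N, 77.449°E:
  4: 6.691 km
  5: 4.343 km
  6: 1.756 km
  → nearest: 6 (1.756 km)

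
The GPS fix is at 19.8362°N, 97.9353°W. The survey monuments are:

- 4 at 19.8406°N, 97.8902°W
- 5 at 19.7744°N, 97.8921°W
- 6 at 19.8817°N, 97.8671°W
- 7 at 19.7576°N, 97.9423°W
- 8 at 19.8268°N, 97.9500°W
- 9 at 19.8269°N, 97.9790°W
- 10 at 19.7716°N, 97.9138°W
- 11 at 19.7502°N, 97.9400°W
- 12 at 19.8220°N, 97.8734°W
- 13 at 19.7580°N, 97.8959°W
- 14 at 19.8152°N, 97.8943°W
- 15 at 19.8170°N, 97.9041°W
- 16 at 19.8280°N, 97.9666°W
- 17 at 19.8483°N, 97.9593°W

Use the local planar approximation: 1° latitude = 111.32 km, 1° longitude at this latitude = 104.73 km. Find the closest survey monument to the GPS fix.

Distances from 19.8362°N, 97.9353°W:
4: 4.7487 km
5: 8.2340 km
6: 8.7562 km
7: 8.7804 km
8: 1.8615 km
9: 4.6923 km
10: 7.5356 km
11: 9.5862 km
12: 6.6727 km
13: 9.6337 km
14: 4.8890 km
15: 3.9045 km
16: 3.4028 km
17: 2.8517 km
Minimum: 8 at 1.8615 km.

8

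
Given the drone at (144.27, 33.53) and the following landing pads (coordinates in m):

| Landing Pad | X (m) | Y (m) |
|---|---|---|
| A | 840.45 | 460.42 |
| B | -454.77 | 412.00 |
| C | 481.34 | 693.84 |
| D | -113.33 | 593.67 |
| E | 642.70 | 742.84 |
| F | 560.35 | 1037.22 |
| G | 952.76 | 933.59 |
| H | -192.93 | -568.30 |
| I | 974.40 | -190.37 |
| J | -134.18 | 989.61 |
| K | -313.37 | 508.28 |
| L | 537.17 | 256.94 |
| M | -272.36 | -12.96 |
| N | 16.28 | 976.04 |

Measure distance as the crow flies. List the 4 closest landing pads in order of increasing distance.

Distances from (144.27, 33.53):
A: 816.64 m
B: 708.58 m
C: 741.37 m
D: 616.53 m
E: 866.92 m
F: 1086.52 m
G: 1209.86 m
H: 689.86 m
I: 859.79 m
J: 995.80 m
K: 659.41 m
L: 451.98 m
M: 419.22 m
N: 951.16 m
Sorted: M (419.22 m) < L (451.98 m) < D (616.53 m) < K (659.41 m) < H (689.86 m) < B (708.58 m) < …

M, L, D, K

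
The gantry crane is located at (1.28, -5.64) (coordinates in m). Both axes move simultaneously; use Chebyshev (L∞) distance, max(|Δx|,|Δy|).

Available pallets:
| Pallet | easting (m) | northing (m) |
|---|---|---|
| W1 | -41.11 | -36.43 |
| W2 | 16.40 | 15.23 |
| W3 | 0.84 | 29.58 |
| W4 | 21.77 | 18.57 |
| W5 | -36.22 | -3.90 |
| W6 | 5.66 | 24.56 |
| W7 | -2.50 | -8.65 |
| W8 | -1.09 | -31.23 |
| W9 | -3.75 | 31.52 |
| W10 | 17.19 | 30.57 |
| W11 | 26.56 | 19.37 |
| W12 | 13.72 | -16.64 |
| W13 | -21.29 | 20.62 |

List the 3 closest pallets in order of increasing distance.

W7, W12, W2

Distances from (1.28, -5.64):
W1: max(|-42.39|, |-30.79|) = 42.39 m
W2: max(|15.12|, |20.87|) = 20.87 m
W3: max(|-0.44|, |35.22|) = 35.22 m
W4: max(|20.49|, |24.21|) = 24.21 m
W5: max(|-37.50|, |1.74|) = 37.50 m
W6: max(|4.38|, |30.20|) = 30.20 m
W7: max(|-3.78|, |-3.01|) = 3.78 m
W8: max(|-2.37|, |-25.59|) = 25.59 m
W9: max(|-5.03|, |37.16|) = 37.16 m
W10: max(|15.91|, |36.21|) = 36.21 m
W11: max(|25.28|, |25.01|) = 25.28 m
W12: max(|12.44|, |-11.00|) = 12.44 m
W13: max(|-22.57|, |26.26|) = 26.26 m
Sorted: W7 (3.78 m) < W12 (12.44 m) < W2 (20.87 m) < W4 (24.21 m) < W11 (25.28 m) < …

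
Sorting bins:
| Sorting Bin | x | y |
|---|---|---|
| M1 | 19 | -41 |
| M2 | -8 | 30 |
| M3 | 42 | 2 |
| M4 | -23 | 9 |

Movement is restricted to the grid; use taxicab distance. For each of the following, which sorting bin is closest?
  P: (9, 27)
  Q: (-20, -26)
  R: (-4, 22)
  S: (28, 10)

P at (9, 27):
  M1: |10| + |-68| = 10 + 68 = 78
  M2: |-17| + |3| = 17 + 3 = 20
  M3: |33| + |-25| = 33 + 25 = 58
  M4: |-32| + |-18| = 32 + 18 = 50
  → nearest: M2 (20)
Q at (-20, -26):
  M1: |39| + |-15| = 39 + 15 = 54
  M2: |12| + |56| = 12 + 56 = 68
  M3: |62| + |28| = 62 + 28 = 90
  M4: |-3| + |35| = 3 + 35 = 38
  → nearest: M4 (38)
R at (-4, 22):
  M1: |23| + |-63| = 23 + 63 = 86
  M2: |-4| + |8| = 4 + 8 = 12
  M3: |46| + |-20| = 46 + 20 = 66
  M4: |-19| + |-13| = 19 + 13 = 32
  → nearest: M2 (12)
S at (28, 10):
  M1: |-9| + |-51| = 9 + 51 = 60
  M2: |-36| + |20| = 36 + 20 = 56
  M3: |14| + |-8| = 14 + 8 = 22
  M4: |-51| + |-1| = 51 + 1 = 52
  → nearest: M3 (22)

P→M2; Q→M4; R→M2; S→M3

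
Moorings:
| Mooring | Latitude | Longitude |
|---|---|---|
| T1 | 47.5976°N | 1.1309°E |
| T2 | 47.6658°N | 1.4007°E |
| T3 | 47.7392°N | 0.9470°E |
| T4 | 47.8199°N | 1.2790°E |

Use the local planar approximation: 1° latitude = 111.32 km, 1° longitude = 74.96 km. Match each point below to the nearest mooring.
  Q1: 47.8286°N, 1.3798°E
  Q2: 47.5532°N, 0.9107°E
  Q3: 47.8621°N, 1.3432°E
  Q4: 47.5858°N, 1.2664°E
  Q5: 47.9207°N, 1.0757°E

Q1 at 47.8286°N, 1.3798°E:
  T1: 31.7704 km
  T2: 18.1905 km
  T3: 33.9348 km
  T4: 7.6178 km
  → nearest: T4 (7.6178 km)
Q2 at 47.5532°N, 0.9107°E:
  T1: 17.2303 km
  T2: 38.8103 km
  T3: 20.8836 km
  T4: 40.5417 km
  → nearest: T1 (17.2303 km)
Q3 at 47.8621°N, 1.3432°E:
  T1: 33.4696 km
  T2: 22.2731 km
  T3: 32.6989 km
  T4: 6.7252 km
  → nearest: T4 (6.7252 km)
Q4 at 47.5858°N, 1.2664°E:
  T1: 10.2417 km
  T2: 13.4409 km
  T3: 29.4081 km
  T4: 26.0771 km
  → nearest: T1 (10.2417 km)
Q5 at 47.9207°N, 1.0757°E:
  T1: 36.2047 km
  T2: 37.3989 km
  T3: 22.3897 km
  T4: 18.9249 km
  → nearest: T4 (18.9249 km)

Q1→T4; Q2→T1; Q3→T4; Q4→T1; Q5→T4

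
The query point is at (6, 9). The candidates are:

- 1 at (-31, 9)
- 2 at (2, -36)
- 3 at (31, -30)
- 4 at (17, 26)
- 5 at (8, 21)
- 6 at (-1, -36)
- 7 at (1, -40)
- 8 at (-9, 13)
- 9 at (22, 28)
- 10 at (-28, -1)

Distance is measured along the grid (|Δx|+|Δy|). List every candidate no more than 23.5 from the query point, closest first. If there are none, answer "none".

Distances from (6, 9):
1: |-37| + |0| = 37 + 0 = 37
2: |-4| + |-45| = 4 + 45 = 49
3: |25| + |-39| = 25 + 39 = 64
4: |11| + |17| = 11 + 17 = 28
5: |2| + |12| = 2 + 12 = 14
6: |-7| + |-45| = 7 + 45 = 52
7: |-5| + |-49| = 5 + 49 = 54
8: |-15| + |4| = 15 + 4 = 19
9: |16| + |19| = 16 + 19 = 35
10: |-34| + |-10| = 34 + 10 = 44
Threshold 23.5: 5 (14), 8 (19) are within range.

5, 8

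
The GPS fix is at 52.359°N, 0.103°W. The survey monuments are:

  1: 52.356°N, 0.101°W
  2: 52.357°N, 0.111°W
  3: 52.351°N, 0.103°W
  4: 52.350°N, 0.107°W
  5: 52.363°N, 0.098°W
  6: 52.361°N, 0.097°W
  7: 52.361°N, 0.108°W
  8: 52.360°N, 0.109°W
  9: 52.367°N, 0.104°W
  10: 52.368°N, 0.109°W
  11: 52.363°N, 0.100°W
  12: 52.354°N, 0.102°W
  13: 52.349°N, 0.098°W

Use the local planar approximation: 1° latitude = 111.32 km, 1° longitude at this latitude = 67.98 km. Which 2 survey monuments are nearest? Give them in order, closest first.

Distances from 52.359°N, 0.103°W:
1: √((-0.003·111.32)² + (0.002·67.98)²) = √(0.11153 + 0.01849) = 0.361 km
2: √((-0.002·111.32)² + (-0.008·67.98)²) = √(0.04957 + 0.29576) = 0.588 km
3: √((-0.008·111.32)² + (0.000·67.98)²) = √(0.79310 + 0.00000) = 0.891 km
4: √((-0.009·111.32)² + (-0.004·67.98)²) = √(1.00376 + 0.07394) = 1.038 km
5: √((0.004·111.32)² + (0.005·67.98)²) = √(0.19827 + 0.11553) = 0.560 km
6: √((0.002·111.32)² + (0.006·67.98)²) = √(0.04957 + 0.16637) = 0.465 km
7: √((0.002·111.32)² + (-0.005·67.98)²) = √(0.04957 + 0.11553) = 0.406 km
8: √((0.001·111.32)² + (-0.006·67.98)²) = √(0.01239 + 0.16637) = 0.423 km
9: √((0.008·111.32)² + (-0.001·67.98)²) = √(0.79310 + 0.00462) = 0.893 km
10: √((0.009·111.32)² + (-0.006·67.98)²) = √(1.00376 + 0.16637) = 1.082 km
11: √((0.004·111.32)² + (0.003·67.98)²) = √(0.19827 + 0.04159) = 0.490 km
12: √((-0.005·111.32)² + (0.001·67.98)²) = √(0.30980 + 0.00462) = 0.561 km
13: √((-0.010·111.32)² + (0.005·67.98)²) = √(1.23921 + 0.11553) = 1.164 km
Sorted: 1 (0.361 km) < 7 (0.406 km) < 8 (0.423 km) < 6 (0.465 km) < …

1, 7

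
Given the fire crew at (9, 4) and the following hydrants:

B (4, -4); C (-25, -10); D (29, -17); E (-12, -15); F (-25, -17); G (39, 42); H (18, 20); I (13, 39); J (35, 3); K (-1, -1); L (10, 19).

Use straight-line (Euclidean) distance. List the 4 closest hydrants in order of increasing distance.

Distances from (9, 4):
B: 9.4
C: 36.8
D: 29.0
E: 28.3
F: 40.0
G: 48.4
H: 18.4
I: 35.2
J: 26.0
K: 11.2
L: 15.0
Sorted: B (9.4) < K (11.2) < L (15.0) < H (18.4) < J (26.0) < E (28.3) < …

B, K, L, H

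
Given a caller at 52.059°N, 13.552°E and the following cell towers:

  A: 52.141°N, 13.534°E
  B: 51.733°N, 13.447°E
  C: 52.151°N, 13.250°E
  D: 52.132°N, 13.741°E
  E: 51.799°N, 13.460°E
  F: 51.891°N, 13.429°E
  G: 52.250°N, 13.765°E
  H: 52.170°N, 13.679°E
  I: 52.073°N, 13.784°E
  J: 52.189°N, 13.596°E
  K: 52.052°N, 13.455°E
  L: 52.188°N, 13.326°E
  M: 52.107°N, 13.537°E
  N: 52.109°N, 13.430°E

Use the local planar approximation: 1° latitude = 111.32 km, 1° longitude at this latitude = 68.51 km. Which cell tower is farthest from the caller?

Distances from 52.059°N, 13.552°E:
A: √((0.082·111.32)² + (-0.018·68.51)²) = √(83.32477 + 1.52073) = 9.211 km
B: √((-0.326·111.32)² + (-0.105·68.51)²) = √(1316.98733 + 51.74716) = 36.996 km
C: √((0.092·111.32)² + (-0.302·68.51)²) = √(104.88709 + 428.07693) = 23.086 km
D: √((0.073·111.32)² + (0.189·68.51)²) = √(66.03773 + 167.66080) = 15.287 km
E: √((-0.260·111.32)² + (-0.092·68.51)²) = √(837.70883 + 39.72680) = 29.622 km
F: √((-0.168·111.32)² + (-0.123·68.51)²) = √(349.75583 + 71.00978) = 20.513 km
G: √((0.191·111.32)² + (0.213·68.51)²) = √(452.07775 + 212.94485) = 25.788 km
H: √((0.111·111.32)² + (0.127·68.51)²) = √(152.68359 + 75.70340) = 15.112 km
I: √((0.014·111.32)² + (0.232·68.51)²) = √(2.42886 + 252.62941) = 15.971 km
J: √((0.130·111.32)² + (0.044·68.51)²) = √(209.42721 + 9.08685) = 14.782 km
K: √((-0.007·111.32)² + (-0.097·68.51)²) = √(0.60721 + 44.16227) = 6.691 km
L: √((0.129·111.32)² + (-0.226·68.51)²) = √(206.21764 + 239.73134) = 21.118 km
M: √((0.048·111.32)² + (-0.015·68.51)²) = √(28.55150 + 1.05606) = 5.441 km
N: √((0.050·111.32)² + (-0.122·68.51)²) = √(30.98036 + 69.85984) = 10.042 km
Maximum: B at 36.996 km.

B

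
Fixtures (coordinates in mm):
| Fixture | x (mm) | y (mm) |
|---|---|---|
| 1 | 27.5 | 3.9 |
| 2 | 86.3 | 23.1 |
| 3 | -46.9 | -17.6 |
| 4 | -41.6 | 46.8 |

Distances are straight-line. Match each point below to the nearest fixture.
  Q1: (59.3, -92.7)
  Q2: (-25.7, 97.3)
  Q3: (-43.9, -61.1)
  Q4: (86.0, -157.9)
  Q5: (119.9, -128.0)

Q1→1; Q2→4; Q3→3; Q4→1; Q5→2

Q1 at (59.3, -92.7):
  1: √((-31.8)² + (96.6)²) = √(1011.240 + 9331.560) = 101.7 mm
  2: √((27.0)² + (115.8)²) = √(729.000 + 13409.640) = 118.9 mm
  3: √((-106.2)² + (75.1)²) = √(11278.440 + 5640.010) = 130.1 mm
  4: √((-100.9)² + (139.5)²) = √(10180.810 + 19460.250) = 172.2 mm
  → nearest: 1 (101.7 mm)
Q2 at (-25.7, 97.3):
  1: √((53.2)² + (-93.4)²) = √(2830.240 + 8723.560) = 107.5 mm
  2: √((112.0)² + (-74.2)²) = √(12544.000 + 5505.640) = 134.3 mm
  3: √((-21.2)² + (-114.9)²) = √(449.440 + 13202.010) = 116.8 mm
  4: √((-15.9)² + (-50.5)²) = √(252.810 + 2550.250) = 52.9 mm
  → nearest: 4 (52.9 mm)
Q3 at (-43.9, -61.1):
  1: √((71.4)² + (65.0)²) = √(5097.960 + 4225.000) = 96.6 mm
  2: √((130.2)² + (84.2)²) = √(16952.040 + 7089.640) = 155.1 mm
  3: √((-3.0)² + (43.5)²) = √(9.000 + 1892.250) = 43.6 mm
  4: √((2.3)² + (107.9)²) = √(5.290 + 11642.410) = 107.9 mm
  → nearest: 3 (43.6 mm)
Q4 at (86.0, -157.9):
  1: √((-58.5)² + (161.8)²) = √(3422.250 + 26179.240) = 172.1 mm
  2: √((0.3)² + (181.0)²) = √(0.090 + 32761.000) = 181.0 mm
  3: √((-132.9)² + (140.3)²) = √(17662.410 + 19684.090) = 193.3 mm
  4: √((-127.6)² + (204.7)²) = √(16281.760 + 41902.090) = 241.2 mm
  → nearest: 1 (172.1 mm)
Q5 at (119.9, -128.0):
  1: √((-92.4)² + (131.9)²) = √(8537.760 + 17397.610) = 161.0 mm
  2: √((-33.6)² + (151.1)²) = √(1128.960 + 22831.210) = 154.8 mm
  3: √((-166.8)² + (110.4)²) = √(27822.240 + 12188.160) = 200.0 mm
  4: √((-161.5)² + (174.8)²) = √(26082.250 + 30555.040) = 238.0 mm
  → nearest: 2 (154.8 mm)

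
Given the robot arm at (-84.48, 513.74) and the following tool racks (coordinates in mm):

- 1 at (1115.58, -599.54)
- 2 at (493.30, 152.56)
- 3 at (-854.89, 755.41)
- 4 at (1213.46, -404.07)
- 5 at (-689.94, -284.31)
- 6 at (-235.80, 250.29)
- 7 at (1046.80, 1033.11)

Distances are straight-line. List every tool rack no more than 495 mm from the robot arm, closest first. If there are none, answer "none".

6

Distances from (-84.48, 513.74):
1: √((1200.06)² + (-1113.28)²) = √(1440144.0036 + 1239392.3584) = 1636.93 mm
2: √((577.78)² + (-361.18)²) = √(333829.7284 + 130450.9924) = 681.38 mm
3: √((-770.41)² + (241.67)²) = √(593531.5681 + 58404.3889) = 807.43 mm
4: √((1297.94)² + (-917.81)²) = √(1684648.2436 + 842375.1961) = 1589.66 mm
5: √((-605.46)² + (-798.05)²) = √(366581.8116 + 636883.8025) = 1001.73 mm
6: √((-151.32)² + (-263.45)²) = √(22897.7424 + 69405.9025) = 303.82 mm
7: √((1131.28)² + (519.37)²) = √(1279794.4384 + 269745.1969) = 1244.81 mm
Threshold 495 mm: 6 (303.82 mm) is within range.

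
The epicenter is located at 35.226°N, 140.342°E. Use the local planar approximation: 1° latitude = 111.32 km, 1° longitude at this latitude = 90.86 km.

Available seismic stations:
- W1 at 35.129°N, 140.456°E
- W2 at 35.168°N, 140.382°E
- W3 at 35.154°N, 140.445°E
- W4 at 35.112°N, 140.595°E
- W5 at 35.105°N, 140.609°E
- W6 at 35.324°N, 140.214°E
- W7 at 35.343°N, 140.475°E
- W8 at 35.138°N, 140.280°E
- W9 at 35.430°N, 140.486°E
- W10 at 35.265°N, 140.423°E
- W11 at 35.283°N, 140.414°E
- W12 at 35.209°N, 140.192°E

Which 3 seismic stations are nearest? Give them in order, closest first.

Distances from 35.226°N, 140.342°E:
W1: √((-0.097·111.32)² + (0.114·90.86)²) = √(116.59767 + 107.28899) = 14.963 km
W2: √((-0.058·111.32)² + (0.040·90.86)²) = √(41.68717 + 13.20886) = 7.409 km
W3: √((-0.072·111.32)² + (0.103·90.86)²) = √(64.24087 + 87.58302) = 12.322 km
W4: √((-0.114·111.32)² + (0.253·90.86)²) = √(161.04828 + 528.42883) = 26.258 km
W5: √((-0.121·111.32)² + (0.267·90.86)²) = √(181.43336 + 588.52916) = 27.748 km
W6: √((0.098·111.32)² + (-0.128·90.86)²) = √(119.01414 + 135.25876) = 15.946 km
W7: √((0.117·111.32)² + (0.133·90.86)²) = √(169.63604 + 146.03224) = 17.767 km
W8: √((-0.088·111.32)² + (-0.062·90.86)²) = √(95.96475 + 31.73429) = 11.300 km
W9: √((0.204·111.32)² + (0.144·90.86)²) = √(515.71140 + 171.18687) = 26.209 km
W10: √((0.039·111.32)² + (0.081·90.86)²) = √(18.84845 + 54.16460) = 8.545 km
W11: √((0.057·111.32)² + (0.072·90.86)²) = √(40.26207 + 42.79672) = 9.114 km
W12: √((-0.017·111.32)² + (-0.150·90.86)²) = √(3.58133 + 185.74964) = 13.760 km
Sorted: W2 (7.409 km) < W10 (8.545 km) < W11 (9.114 km) < W8 (11.300 km) < W3 (12.322 km) < …

W2, W10, W11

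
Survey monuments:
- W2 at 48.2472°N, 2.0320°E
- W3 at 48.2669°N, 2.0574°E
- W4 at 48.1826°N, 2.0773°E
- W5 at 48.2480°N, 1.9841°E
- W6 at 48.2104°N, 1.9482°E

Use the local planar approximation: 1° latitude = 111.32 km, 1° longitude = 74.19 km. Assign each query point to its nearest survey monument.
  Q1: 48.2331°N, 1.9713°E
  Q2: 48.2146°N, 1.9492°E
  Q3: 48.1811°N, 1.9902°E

Q1→W5; Q2→W6; Q3→W6

Q1 at 48.2331°N, 1.9713°E:
  W2: 4.7690 km
  W3: 7.4136 km
  W4: 9.6668 km
  W5: 1.9113 km
  W6: 3.0533 km
  → nearest: W5 (1.9113 km)
Q2 at 48.2146°N, 1.9492°E:
  W2: 7.1348 km
  W3: 9.9164 km
  W4: 10.1494 km
  W5: 4.5308 km
  W6: 0.4734 km
  → nearest: W6 (0.4734 km)
Q3 at 48.1811°N, 1.9902°E:
  W2: 7.9850 km
  W3: 10.7742 km
  W4: 6.4641 km
  W5: 7.4610 km
  W6: 4.5109 km
  → nearest: W6 (4.5109 km)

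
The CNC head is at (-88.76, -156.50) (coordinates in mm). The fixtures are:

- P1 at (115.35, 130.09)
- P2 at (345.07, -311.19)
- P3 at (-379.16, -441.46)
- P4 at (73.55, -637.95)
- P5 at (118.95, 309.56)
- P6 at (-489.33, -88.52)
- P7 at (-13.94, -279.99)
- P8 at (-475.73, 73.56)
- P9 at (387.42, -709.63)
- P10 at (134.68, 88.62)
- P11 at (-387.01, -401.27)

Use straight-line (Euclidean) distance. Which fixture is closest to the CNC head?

Distances from (-88.76, -156.50):
P1: 351.84 mm
P2: 460.58 mm
P3: 406.86 mm
P4: 508.07 mm
P5: 510.25 mm
P6: 406.30 mm
P7: 144.39 mm
P8: 450.19 mm
P9: 729.86 mm
P10: 331.68 mm
P11: 385.83 mm
Minimum: P7 at 144.39 mm.

P7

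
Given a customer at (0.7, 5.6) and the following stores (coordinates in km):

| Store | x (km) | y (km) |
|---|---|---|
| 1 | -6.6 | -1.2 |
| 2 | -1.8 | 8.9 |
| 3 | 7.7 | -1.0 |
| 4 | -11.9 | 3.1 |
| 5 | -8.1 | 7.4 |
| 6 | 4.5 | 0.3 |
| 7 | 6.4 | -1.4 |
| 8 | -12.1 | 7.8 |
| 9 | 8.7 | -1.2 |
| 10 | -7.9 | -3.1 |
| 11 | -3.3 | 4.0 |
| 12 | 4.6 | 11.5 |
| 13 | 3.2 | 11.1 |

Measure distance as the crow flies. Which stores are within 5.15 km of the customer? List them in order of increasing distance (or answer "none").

2, 11

Distances from (0.7, 5.6):
1: √((-7.3)² + (-6.8)²) = √(53.2900 + 46.2400) = 9.98 km
2: √((-2.5)² + (3.3)²) = √(6.2500 + 10.8900) = 4.14 km
3: √((7.0)² + (-6.6)²) = √(49.0000 + 43.5600) = 9.62 km
4: √((-12.6)² + (-2.5)²) = √(158.7600 + 6.2500) = 12.85 km
5: √((-8.8)² + (1.8)²) = √(77.4400 + 3.2400) = 8.98 km
6: √((3.8)² + (-5.3)²) = √(14.4400 + 28.0900) = 6.52 km
7: √((5.7)² + (-7.0)²) = √(32.4900 + 49.0000) = 9.03 km
8: √((-12.8)² + (2.2)²) = √(163.8400 + 4.8400) = 12.99 km
9: √((8.0)² + (-6.8)²) = √(64.0000 + 46.2400) = 10.50 km
10: √((-8.6)² + (-8.7)²) = √(73.9600 + 75.6900) = 12.23 km
11: √((-4.0)² + (-1.6)²) = √(16.0000 + 2.5600) = 4.31 km
12: √((3.9)² + (5.9)²) = √(15.2100 + 34.8100) = 7.07 km
13: √((2.5)² + (5.5)²) = √(6.2500 + 30.2500) = 6.04 km
Threshold 5.15 km: 2 (4.14 km), 11 (4.31 km) are within range.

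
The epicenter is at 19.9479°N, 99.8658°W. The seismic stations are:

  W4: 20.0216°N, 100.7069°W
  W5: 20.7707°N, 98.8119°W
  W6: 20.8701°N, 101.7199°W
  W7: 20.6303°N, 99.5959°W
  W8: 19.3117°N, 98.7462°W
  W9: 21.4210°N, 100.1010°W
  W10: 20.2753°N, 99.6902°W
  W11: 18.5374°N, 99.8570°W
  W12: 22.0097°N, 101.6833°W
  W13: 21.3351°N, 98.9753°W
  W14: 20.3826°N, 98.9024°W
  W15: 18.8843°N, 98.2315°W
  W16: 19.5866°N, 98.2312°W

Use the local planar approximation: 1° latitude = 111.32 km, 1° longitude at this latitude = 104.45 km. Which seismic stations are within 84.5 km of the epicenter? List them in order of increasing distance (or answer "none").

Distances from 19.9479°N, 99.8658°W:
W4: √((0.0737·111.32)² + (-0.8411·104.45)²) = √(67.310276 + 7718.131160) = 88.2351 km
W5: √((0.8228·111.32)² + (1.0539·104.45)²) = √(8389.478422 + 12117.574477) = 143.2028 km
W6: √((0.9222·111.32)² + (-1.8541·104.45)²) = √(10538.932698 + 37504.484154) = 219.1881 km
W7: √((0.6824·111.32)² + (0.2699·104.45)²) = √(5770.645977 + 794.735582) = 81.0270 km
W8: √((-0.6362·111.32)² + (1.1196·104.45)²) = √(5015.725089 + 13675.482819) = 136.7158 km
W9: √((1.4731·111.32)² + (-0.2352·104.45)²) = √(26891.241586 + 603.519801) = 165.8154 km
W10: √((0.3274·111.32)² + (0.1756·104.45)²) = √(1328.323162 + 336.407688) = 40.8011 km
W11: √((-1.4105·111.32)² + (0.0088·104.45)²) = √(24654.294324 + 0.844855) = 157.0196 km
W12: √((2.0618·111.32)² + (-1.8175·104.45)²) = √(52679.235767 + 36038.418785) = 297.8551 km
W13: √((1.3872·111.32)² + (0.8905·104.45)²) = √(23846.495049 + 8651.367012) = 180.2716 km
W14: √((0.4347·111.32)² + (0.9634·104.45)²) = √(2341.669912 + 10125.819292) = 111.6579 km
W15: √((-1.0636·111.32)² + (1.6343·104.45)²) = √(14018.548634 + 29139.389596) = 207.7449 km
W16: √((-0.3613·111.32)² + (1.6346·104.45)²) = √(1617.641643 + 29150.088512) = 175.4073 km
Threshold 84.5 km: W10 (40.8011 km), W7 (81.0270 km) are within range.

W10, W7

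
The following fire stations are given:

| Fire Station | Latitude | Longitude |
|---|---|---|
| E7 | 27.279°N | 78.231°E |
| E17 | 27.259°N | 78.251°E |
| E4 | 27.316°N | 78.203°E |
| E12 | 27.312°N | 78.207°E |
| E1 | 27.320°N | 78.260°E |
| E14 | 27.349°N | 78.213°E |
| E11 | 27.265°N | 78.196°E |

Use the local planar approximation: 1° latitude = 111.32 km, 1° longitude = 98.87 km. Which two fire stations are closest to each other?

E4 and E12

Pairwise distances:
E7–E17: √((-0.020·111.32)² + (0.020·98.87)²) = √(4.95686 + 3.91011) = 2.978 km
E7–E4: √((0.037·111.32)² + (-0.028·98.87)²) = √(16.96484 + 7.66382) = 4.963 km
E7–E12: √((0.033·111.32)² + (-0.024·98.87)²) = √(13.49504 + 5.63056) = 4.373 km
E7–E1: √((0.041·111.32)² + (0.029·98.87)²) = √(20.83119 + 8.22101) = 5.390 km
E7–E14: √((0.070·111.32)² + (-0.018·98.87)²) = √(60.72150 + 3.16719) = 7.993 km
E7–E11: √((-0.014·111.32)² + (-0.035·98.87)²) = √(2.42886 + 11.97471) = 3.795 km
E17–E4: √((0.057·111.32)² + (-0.048·98.87)²) = √(40.26207 + 22.52224) = 7.924 km
E17–E12: √((0.053·111.32)² + (-0.044·98.87)²) = √(34.80953 + 18.92494) = 7.330 km
E17–E1: √((0.061·111.32)² + (0.009·98.87)²) = √(46.11116 + 0.79180) = 6.849 km
E17–E14: √((0.090·111.32)² + (-0.038·98.87)²) = √(100.37635 + 14.11550) = 10.700 km
E17–E11: √((0.006·111.32)² + (-0.055·98.87)²) = √(0.44612 + 29.57021) = 5.479 km
E4–E12: √((-0.004·111.32)² + (0.004·98.87)²) = √(0.19827 + 0.15640) = 0.596 km
E4–E1: √((0.004·111.32)² + (0.057·98.87)²) = √(0.19827 + 31.75987) = 5.653 km
E4–E14: √((0.033·111.32)² + (0.010·98.87)²) = √(13.49504 + 0.97753) = 3.804 km
E4–E11: √((-0.051·111.32)² + (-0.007·98.87)²) = √(32.23196 + 0.47899) = 5.719 km
E12–E1: √((0.008·111.32)² + (0.053·98.87)²) = √(0.79310 + 27.45875) = 5.315 km
E12–E14: √((0.037·111.32)² + (0.006·98.87)²) = √(16.96484 + 0.35191) = 4.161 km
E12–E11: √((-0.047·111.32)² + (-0.011·98.87)²) = √(27.37424 + 1.18281) = 5.344 km
E1–E14: √((0.029·111.32)² + (-0.047·98.87)²) = √(10.42179 + 21.59359) = 5.658 km
E1–E11: √((-0.055·111.32)² + (-0.064·98.87)²) = √(37.48623 + 40.03953) = 8.805 km
E14–E11: √((-0.084·111.32)² + (-0.017·98.87)²) = √(87.43896 + 2.82506) = 9.501 km
Closest pair: E4–E12 at 0.596 km.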